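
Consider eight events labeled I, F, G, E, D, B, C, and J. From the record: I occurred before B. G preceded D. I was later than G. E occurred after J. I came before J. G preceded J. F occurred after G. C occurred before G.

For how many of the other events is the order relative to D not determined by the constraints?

Forced before D: C and G.
That leaves B, E, F, I, and J with no forced order relative to D — 5.

5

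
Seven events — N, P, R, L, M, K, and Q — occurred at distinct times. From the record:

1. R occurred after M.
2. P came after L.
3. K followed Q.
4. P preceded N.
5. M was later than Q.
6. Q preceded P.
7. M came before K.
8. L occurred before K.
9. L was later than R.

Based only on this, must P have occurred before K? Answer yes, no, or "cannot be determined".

cannot be determined

No chain of stated constraints runs from P to K, and none runs from K to P either.
So the relative order of P and K is not fixed by the given facts.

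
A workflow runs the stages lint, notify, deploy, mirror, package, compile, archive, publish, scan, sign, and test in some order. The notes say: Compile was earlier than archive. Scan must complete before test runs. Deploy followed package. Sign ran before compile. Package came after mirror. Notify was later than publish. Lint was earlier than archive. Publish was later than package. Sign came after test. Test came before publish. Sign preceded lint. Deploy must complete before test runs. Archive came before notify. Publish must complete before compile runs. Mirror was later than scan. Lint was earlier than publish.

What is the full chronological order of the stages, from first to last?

The constraints fix every adjacent pair, so only one ordering works:
scan → mirror → package → deploy → test → sign → lint → publish → compile → archive → notify.

scan, mirror, package, deploy, test, sign, lint, publish, compile, archive, notify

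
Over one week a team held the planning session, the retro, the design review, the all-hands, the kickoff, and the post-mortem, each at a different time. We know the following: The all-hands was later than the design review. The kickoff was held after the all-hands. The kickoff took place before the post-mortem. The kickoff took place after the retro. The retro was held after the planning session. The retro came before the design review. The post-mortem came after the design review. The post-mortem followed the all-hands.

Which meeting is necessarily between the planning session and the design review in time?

the retro

Tracing the constraints gives the planning session → the retro → the design review, so the retro sits after the planning session and before the design review.
No other meeting is forced both after the planning session and before the design review.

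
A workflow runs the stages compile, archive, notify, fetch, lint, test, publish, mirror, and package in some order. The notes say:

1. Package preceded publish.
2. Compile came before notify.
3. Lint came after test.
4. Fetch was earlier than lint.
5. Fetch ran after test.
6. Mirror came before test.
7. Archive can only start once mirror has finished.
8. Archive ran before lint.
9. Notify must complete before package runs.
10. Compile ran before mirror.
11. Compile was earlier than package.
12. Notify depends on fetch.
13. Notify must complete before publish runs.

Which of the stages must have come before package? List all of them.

Directly stated before package: compile and notify.
Fetch reaches package via fetch → notify → package.
Mirror reaches package via mirror → test → fetch → notify → package.
Test reaches package via test → fetch → notify → package.
No chain forces lint (or any of the others) ahead of package.

compile, fetch, mirror, notify, test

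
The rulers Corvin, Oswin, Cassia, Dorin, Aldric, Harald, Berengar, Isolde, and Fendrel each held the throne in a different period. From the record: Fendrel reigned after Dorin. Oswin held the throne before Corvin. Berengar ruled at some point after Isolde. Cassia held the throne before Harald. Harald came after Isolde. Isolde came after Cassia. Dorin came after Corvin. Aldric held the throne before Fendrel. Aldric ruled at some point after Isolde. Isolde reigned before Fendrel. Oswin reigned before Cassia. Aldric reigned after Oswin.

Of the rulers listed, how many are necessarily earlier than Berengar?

Directly stated before Berengar: Isolde.
Cassia reaches Berengar via Cassia → Isolde → Berengar.
Oswin reaches Berengar via Oswin → Cassia → Isolde → Berengar.
That's Cassia, Isolde, and Oswin — 3 in all.

3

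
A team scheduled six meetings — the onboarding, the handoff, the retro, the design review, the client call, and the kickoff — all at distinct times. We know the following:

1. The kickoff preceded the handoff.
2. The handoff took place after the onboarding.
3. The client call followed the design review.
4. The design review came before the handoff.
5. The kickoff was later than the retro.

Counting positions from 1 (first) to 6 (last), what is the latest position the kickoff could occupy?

The kickoff must come before the handoff — 1 meeting forced after it.
Everything else can be placed before the kickoff in some valid order, so the kickoff can sit as late as position 6 − 1 = 5.

5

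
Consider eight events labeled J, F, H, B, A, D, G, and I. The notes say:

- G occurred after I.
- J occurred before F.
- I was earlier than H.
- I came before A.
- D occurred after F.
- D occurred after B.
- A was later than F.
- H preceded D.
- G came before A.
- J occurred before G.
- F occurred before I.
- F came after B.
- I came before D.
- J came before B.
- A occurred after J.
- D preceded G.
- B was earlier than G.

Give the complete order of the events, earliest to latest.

J, B, F, I, H, D, G, A

The constraints fix every adjacent pair, so only one ordering works:
J → B → F → I → H → D → G → A.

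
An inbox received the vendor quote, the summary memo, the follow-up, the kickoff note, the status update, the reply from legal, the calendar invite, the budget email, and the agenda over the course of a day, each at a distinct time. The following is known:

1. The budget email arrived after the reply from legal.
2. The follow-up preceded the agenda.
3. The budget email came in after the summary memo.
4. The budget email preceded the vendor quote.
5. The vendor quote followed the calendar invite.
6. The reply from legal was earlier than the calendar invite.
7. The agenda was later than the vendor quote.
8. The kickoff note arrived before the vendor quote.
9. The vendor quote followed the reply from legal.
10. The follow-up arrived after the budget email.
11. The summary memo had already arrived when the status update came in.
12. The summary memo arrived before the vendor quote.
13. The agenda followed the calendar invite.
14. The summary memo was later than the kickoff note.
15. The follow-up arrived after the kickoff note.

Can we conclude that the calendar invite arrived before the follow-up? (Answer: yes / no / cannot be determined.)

No chain of stated constraints runs from the calendar invite to the follow-up, and none runs from the follow-up to the calendar invite either.
So the relative order of the calendar invite and the follow-up is not fixed by the given facts.

cannot be determined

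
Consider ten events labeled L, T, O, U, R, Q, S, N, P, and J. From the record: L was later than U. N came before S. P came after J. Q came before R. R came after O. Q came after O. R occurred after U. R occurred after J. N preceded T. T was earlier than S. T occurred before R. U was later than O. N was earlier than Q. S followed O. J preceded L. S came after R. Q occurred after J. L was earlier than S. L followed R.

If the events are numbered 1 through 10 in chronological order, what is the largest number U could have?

7

U must come before L, R, and S — 3 events forced after it.
Everything else can be placed before U in some valid order, so U can sit as late as position 10 − 3 = 7.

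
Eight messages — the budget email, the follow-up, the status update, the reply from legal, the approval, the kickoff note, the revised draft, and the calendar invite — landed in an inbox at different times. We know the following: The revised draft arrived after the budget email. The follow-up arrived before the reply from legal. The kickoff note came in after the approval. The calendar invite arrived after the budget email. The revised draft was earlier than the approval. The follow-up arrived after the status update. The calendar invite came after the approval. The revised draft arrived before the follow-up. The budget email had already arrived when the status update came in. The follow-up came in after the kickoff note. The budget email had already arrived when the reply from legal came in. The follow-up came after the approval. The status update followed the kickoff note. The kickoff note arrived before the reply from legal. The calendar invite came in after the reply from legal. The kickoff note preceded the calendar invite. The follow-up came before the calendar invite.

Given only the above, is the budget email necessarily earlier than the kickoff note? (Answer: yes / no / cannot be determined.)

Chain the constraints: the budget email → the revised draft → the approval → the kickoff note. Each link is directly stated, so the budget email comes before the kickoff note.

yes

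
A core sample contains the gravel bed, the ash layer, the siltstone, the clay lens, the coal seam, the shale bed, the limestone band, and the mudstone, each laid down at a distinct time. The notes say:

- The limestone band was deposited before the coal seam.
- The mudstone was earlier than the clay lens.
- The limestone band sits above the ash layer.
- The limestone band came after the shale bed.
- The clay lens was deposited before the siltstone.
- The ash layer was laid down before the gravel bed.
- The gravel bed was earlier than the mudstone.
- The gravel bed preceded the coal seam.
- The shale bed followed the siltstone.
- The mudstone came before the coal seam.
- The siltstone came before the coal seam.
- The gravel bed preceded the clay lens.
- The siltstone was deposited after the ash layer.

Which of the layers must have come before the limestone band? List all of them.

the ash layer, the clay lens, the gravel bed, the mudstone, the shale bed, the siltstone

Directly stated before the limestone band: the ash layer and the shale bed.
The clay lens reaches the limestone band via the clay lens → the siltstone → the shale bed → the limestone band.
The gravel bed reaches the limestone band via the gravel bed → the clay lens → the siltstone → the shale bed → the limestone band.
The mudstone reaches the limestone band via the mudstone → the clay lens → the siltstone → the shale bed → the limestone band.
Likewise the siltstone reaches the limestone band by chaining the stated constraints.
No chain forces the coal seam ahead of the limestone band.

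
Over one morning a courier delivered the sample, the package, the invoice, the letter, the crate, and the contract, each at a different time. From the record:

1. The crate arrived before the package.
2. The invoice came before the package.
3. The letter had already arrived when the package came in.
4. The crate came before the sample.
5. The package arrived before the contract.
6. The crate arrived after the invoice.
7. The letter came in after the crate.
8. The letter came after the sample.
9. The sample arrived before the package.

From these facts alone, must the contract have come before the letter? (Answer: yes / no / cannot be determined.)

no

Tracing the constraints gives the letter → the package → the contract, so the letter must come before the contract.
That means the contract cannot be before the letter.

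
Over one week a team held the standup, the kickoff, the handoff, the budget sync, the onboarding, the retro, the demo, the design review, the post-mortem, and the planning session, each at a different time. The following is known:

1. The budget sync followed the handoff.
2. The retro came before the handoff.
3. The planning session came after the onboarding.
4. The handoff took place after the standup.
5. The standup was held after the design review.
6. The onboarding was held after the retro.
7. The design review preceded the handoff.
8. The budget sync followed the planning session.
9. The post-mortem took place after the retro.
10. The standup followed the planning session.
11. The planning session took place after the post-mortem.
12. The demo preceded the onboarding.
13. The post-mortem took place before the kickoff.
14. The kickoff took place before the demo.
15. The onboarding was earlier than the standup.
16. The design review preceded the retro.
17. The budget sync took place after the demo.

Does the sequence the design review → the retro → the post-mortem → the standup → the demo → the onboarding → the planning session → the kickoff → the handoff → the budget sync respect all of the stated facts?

The constraints require the planning session before the standup, but in the proposed sequence the standup appears ahead of the planning session. That one violation is enough.

no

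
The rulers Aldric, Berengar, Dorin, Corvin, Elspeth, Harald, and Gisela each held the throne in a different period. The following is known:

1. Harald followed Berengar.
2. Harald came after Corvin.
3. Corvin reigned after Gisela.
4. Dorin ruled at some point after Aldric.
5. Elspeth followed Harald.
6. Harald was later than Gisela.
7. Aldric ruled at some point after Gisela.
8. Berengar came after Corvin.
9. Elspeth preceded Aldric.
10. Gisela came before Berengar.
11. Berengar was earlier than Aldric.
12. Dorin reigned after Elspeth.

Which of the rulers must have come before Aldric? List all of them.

Directly stated before Aldric: Berengar, Elspeth, and Gisela.
Corvin reaches Aldric via Corvin → Berengar → Aldric.
Harald reaches Aldric via Harald → Elspeth → Aldric.

Berengar, Corvin, Elspeth, Gisela, Harald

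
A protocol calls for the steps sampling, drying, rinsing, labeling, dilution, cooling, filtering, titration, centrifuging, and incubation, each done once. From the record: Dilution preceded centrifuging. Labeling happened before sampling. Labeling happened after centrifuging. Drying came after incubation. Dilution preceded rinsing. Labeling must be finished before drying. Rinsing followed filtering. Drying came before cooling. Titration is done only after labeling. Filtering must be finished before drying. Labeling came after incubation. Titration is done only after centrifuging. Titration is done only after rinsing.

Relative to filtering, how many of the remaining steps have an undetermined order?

Forced after filtering: cooling, drying, rinsing, and titration.
That leaves centrifuging, dilution, incubation, labeling, and sampling with no forced order relative to filtering — 5.

5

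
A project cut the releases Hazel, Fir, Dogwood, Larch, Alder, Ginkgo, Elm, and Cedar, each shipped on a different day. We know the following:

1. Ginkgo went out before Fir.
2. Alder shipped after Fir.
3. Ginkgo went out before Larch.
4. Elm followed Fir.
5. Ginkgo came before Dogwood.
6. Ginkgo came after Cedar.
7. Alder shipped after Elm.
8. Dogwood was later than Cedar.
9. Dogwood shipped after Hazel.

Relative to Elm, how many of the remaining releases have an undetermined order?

Forced before Elm: Cedar, Fir, and Ginkgo; forced after Elm: Alder.
That leaves Dogwood, Hazel, and Larch with no forced order relative to Elm — 3.

3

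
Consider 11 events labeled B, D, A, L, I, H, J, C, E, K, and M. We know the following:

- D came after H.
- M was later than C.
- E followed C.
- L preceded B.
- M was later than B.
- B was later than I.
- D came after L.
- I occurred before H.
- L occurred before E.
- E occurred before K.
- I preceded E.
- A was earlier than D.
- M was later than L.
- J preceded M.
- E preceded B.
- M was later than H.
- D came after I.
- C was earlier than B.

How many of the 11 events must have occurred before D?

Directly stated before D: A, H, I, and L.
That's A, H, I, and L — 4 in all.

4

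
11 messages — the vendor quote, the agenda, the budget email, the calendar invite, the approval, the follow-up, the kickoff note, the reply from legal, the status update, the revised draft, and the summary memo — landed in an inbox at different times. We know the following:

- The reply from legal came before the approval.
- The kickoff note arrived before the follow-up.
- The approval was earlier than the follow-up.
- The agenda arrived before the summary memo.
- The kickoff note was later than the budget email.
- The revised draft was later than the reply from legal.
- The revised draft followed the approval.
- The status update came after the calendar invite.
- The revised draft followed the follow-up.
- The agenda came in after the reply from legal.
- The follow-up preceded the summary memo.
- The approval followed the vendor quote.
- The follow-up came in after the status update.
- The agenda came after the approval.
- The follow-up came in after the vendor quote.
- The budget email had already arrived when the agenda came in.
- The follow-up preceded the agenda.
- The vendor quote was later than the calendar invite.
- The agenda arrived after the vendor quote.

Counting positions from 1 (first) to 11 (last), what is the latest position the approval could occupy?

The approval must come before the agenda, the follow-up, the revised draft, and the summary memo — 4 messages forced after it.
Everything else can be placed before the approval in some valid order, so the approval can sit as late as position 11 − 4 = 7.

7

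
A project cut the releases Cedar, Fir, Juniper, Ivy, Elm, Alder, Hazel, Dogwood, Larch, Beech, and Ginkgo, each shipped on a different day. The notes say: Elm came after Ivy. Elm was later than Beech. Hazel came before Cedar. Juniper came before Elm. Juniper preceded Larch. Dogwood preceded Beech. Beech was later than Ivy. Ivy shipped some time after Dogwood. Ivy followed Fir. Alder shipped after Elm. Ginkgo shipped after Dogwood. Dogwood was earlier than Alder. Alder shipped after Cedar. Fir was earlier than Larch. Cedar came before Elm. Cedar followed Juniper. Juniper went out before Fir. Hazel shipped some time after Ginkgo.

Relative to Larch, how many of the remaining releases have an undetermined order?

Forced before Larch: Fir and Juniper.
That leaves Alder, Beech, Cedar, Dogwood, Elm, Ginkgo, Hazel, and Ivy with no forced order relative to Larch — 8.

8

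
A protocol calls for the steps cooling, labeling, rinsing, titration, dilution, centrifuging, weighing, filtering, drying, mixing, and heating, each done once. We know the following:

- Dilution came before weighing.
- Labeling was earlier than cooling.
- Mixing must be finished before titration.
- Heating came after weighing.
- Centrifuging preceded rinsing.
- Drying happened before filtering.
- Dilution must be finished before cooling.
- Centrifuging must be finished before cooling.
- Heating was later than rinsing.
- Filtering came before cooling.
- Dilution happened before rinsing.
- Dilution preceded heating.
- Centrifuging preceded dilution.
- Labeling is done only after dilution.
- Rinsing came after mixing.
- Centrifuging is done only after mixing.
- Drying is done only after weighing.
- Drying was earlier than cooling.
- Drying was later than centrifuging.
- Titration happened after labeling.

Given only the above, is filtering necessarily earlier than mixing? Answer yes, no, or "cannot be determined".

Tracing the constraints gives mixing → centrifuging → drying → filtering, so mixing must come before filtering.
That means filtering cannot be before mixing.

no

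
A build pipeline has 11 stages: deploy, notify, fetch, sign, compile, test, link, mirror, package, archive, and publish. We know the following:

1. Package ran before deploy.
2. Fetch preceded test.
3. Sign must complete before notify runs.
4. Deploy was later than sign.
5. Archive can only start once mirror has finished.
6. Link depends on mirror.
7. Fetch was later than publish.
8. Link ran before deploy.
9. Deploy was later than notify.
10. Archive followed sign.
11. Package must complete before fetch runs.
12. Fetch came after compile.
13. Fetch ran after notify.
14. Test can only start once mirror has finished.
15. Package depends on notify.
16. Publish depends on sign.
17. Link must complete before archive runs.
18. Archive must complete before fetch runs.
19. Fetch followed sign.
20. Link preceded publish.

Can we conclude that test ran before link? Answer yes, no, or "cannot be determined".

no

Tracing the constraints gives link → publish → fetch → test, so link must come before test.
That means test cannot be before link.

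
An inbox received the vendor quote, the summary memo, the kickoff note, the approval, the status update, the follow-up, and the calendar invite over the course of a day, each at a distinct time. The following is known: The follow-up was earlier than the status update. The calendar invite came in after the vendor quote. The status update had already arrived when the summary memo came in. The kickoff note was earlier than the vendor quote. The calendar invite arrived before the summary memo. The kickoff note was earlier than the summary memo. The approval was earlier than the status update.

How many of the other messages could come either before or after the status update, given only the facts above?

Forced before the status update: the approval and the follow-up; forced after the status update: the summary memo.
That leaves the calendar invite, the kickoff note, and the vendor quote with no forced order relative to the status update — 3.

3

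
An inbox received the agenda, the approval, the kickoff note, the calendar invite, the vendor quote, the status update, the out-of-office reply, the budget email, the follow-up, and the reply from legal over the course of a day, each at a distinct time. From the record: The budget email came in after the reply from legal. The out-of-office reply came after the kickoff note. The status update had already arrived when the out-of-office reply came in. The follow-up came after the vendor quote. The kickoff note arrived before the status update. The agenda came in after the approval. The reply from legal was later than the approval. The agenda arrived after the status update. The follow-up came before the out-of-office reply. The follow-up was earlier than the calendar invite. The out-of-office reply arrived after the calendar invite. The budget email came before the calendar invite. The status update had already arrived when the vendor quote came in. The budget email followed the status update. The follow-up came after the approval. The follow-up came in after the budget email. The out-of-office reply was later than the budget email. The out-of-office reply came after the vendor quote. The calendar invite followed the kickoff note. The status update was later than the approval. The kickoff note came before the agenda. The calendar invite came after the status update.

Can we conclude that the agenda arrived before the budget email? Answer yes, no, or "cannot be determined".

cannot be determined

No chain of stated constraints runs from the agenda to the budget email, and none runs from the budget email to the agenda either.
So the relative order of the agenda and the budget email is not fixed by the given facts.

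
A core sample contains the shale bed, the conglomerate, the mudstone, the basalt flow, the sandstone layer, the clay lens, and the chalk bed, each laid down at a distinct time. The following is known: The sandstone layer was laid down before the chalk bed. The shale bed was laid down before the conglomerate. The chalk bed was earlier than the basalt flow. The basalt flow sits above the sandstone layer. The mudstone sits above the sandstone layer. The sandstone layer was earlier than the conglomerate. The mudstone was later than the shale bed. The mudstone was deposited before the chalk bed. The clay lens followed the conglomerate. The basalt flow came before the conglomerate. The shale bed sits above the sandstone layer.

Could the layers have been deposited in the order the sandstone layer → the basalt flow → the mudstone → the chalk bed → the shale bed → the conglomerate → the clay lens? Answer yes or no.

no

The constraints require the chalk bed before the basalt flow, but in the proposed sequence the basalt flow appears ahead of the chalk bed. That one violation is enough.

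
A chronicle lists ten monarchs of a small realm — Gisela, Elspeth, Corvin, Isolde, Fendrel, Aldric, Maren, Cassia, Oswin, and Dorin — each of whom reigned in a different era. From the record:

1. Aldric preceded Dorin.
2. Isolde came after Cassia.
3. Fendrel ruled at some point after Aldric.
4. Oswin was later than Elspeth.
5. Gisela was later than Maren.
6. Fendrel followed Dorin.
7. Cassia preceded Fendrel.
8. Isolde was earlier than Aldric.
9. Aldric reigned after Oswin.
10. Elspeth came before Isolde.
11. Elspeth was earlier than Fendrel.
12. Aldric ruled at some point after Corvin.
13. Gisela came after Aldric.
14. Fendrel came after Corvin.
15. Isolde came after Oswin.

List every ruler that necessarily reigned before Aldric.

Directly stated before Aldric: Corvin, Isolde, and Oswin.
Cassia reaches Aldric via Cassia → Isolde → Aldric.
Elspeth reaches Aldric via Elspeth → Oswin → Aldric.
No chain forces Fendrel (or any of the others) ahead of Aldric.

Cassia, Corvin, Elspeth, Isolde, Oswin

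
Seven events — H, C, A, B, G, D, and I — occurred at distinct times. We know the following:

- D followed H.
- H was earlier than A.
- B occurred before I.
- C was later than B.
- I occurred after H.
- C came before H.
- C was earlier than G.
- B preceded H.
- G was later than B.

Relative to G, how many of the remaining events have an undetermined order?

4

Forced before G: B and C.
That leaves A, D, H, and I with no forced order relative to G — 4.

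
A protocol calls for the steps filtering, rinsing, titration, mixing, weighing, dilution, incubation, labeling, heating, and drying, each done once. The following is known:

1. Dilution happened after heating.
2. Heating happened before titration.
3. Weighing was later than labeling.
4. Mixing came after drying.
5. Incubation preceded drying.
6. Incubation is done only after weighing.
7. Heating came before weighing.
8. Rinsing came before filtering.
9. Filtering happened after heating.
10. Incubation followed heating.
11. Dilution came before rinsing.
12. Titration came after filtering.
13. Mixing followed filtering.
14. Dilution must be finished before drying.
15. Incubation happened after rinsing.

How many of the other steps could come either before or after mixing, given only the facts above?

1

Forced before mixing: dilution, drying, filtering, heating, incubation, labeling, rinsing, and weighing.
That leaves titration with no forced order relative to mixing — 1.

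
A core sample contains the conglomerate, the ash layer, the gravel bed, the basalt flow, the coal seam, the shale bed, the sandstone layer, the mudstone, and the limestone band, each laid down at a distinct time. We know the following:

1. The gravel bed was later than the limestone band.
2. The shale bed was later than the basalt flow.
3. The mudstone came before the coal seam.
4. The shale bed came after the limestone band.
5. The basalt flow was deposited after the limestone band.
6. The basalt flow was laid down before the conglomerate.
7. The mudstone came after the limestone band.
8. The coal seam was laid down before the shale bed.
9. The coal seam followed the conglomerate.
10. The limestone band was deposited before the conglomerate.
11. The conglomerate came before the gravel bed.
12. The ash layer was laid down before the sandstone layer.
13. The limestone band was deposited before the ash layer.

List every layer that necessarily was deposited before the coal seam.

Directly stated before the coal seam: the conglomerate and the mudstone.
The basalt flow reaches the coal seam via the basalt flow → the conglomerate → the coal seam.
The limestone band reaches the coal seam via the limestone band → the conglomerate → the coal seam.
No chain forces the sandstone layer (or any of the others) ahead of the coal seam.

the basalt flow, the conglomerate, the limestone band, the mudstone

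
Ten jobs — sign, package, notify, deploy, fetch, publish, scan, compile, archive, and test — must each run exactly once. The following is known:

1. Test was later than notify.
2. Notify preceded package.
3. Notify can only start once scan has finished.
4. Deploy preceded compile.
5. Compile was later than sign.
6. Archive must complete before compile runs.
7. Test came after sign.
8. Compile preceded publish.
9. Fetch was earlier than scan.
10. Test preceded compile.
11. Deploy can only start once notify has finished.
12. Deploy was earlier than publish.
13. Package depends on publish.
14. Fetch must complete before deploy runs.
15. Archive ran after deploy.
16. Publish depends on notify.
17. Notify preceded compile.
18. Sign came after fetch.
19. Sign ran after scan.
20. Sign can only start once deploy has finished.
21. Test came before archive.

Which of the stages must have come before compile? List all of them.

Directly stated before compile: archive, deploy, notify, sign, and test.
Fetch reaches compile via fetch → deploy → compile.
Scan reaches compile via scan → notify → compile.

archive, deploy, fetch, notify, scan, sign, test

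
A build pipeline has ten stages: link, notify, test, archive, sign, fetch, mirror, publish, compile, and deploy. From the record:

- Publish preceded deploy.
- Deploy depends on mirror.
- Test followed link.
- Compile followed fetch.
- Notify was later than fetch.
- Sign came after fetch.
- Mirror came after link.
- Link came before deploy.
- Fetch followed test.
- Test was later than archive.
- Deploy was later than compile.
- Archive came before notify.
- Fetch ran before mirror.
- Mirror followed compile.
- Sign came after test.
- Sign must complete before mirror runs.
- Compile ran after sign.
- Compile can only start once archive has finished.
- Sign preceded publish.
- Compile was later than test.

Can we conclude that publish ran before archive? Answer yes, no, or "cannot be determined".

no

Tracing the constraints gives archive → test → sign → publish, so archive must come before publish.
That means publish cannot be before archive.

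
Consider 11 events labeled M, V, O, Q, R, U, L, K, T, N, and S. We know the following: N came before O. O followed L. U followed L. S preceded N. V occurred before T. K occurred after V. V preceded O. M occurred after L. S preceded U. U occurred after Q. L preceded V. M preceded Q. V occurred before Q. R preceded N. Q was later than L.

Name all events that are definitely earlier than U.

L, M, Q, S, V

Directly stated before U: L, Q, and S.
M reaches U via M → Q → U.
V reaches U via V → Q → U.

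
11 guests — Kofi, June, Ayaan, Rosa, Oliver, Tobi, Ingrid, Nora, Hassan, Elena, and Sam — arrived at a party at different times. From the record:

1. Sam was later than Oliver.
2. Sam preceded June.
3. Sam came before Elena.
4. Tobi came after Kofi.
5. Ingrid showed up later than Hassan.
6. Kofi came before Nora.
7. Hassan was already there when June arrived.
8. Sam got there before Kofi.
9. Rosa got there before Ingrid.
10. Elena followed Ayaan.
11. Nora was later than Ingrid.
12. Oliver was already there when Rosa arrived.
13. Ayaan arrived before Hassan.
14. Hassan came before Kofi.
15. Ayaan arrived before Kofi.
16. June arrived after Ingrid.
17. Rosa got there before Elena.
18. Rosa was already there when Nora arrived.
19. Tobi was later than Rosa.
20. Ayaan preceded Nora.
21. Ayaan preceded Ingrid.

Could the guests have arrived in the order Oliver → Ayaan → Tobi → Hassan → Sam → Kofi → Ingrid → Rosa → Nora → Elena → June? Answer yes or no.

The constraints require Kofi before Tobi, but in the proposed sequence Tobi appears ahead of Kofi. That one violation is enough.

no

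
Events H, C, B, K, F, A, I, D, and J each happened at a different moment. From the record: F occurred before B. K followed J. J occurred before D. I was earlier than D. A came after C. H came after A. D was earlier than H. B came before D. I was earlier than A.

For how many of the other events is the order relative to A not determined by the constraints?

Forced before A: C and I; forced after A: H.
That leaves B, D, F, J, and K with no forced order relative to A — 5.

5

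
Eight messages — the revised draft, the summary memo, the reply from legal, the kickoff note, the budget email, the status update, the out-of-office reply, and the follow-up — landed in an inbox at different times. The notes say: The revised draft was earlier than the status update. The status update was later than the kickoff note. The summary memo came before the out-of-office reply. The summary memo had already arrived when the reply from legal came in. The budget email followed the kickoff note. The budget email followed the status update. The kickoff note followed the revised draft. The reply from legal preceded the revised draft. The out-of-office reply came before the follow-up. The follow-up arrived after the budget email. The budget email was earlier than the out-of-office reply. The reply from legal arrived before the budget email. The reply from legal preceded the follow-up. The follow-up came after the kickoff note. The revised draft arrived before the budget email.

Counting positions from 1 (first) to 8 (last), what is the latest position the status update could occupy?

5

The status update must come before the budget email, the follow-up, and the out-of-office reply — 3 messages forced after it.
Everything else can be placed before the status update in some valid order, so the status update can sit as late as position 8 − 3 = 5.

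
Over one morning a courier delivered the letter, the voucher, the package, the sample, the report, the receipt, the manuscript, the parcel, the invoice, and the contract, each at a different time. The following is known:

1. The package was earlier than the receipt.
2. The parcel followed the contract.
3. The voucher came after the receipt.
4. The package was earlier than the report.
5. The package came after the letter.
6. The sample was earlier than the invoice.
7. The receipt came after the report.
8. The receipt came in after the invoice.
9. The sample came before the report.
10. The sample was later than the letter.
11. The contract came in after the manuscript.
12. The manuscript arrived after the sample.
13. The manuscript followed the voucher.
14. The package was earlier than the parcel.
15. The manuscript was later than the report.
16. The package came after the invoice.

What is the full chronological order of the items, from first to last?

the letter, the sample, the invoice, the package, the report, the receipt, the voucher, the manuscript, the contract, the parcel

The constraints fix every adjacent pair, so only one ordering works:
the letter → the sample → the invoice → the package → the report → the receipt → the voucher → the manuscript → the contract → the parcel.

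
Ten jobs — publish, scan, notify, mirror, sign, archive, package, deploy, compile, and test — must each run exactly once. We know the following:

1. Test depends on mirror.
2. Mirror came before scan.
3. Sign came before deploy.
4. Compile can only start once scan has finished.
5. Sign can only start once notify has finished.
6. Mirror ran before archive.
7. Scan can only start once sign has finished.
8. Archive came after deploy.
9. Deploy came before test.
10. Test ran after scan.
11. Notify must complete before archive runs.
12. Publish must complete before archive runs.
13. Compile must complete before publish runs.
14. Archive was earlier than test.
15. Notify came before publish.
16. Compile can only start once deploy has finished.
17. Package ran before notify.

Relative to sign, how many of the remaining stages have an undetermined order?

1

Forced before sign: notify and package; forced after sign: archive, compile, deploy, publish, scan, and test.
That leaves mirror with no forced order relative to sign — 1.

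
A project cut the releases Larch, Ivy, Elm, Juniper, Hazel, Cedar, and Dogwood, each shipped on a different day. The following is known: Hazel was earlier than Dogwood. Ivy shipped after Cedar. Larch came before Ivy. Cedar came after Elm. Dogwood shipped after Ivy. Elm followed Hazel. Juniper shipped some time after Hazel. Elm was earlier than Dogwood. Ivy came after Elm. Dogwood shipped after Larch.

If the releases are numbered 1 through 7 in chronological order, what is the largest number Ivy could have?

Ivy must come before Dogwood — 1 release forced after it.
Everything else can be placed before Ivy in some valid order, so Ivy can sit as late as position 7 − 1 = 6.

6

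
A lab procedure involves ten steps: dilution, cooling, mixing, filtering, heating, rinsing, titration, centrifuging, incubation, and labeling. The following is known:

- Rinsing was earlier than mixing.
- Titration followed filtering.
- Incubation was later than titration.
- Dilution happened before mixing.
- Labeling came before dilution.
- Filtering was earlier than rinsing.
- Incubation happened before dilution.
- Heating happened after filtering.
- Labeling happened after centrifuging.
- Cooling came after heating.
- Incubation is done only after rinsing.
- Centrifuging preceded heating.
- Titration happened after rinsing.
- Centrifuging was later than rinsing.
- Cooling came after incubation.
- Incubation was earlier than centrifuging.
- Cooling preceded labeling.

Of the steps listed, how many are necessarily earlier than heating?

Directly stated before heating: centrifuging and filtering.
Incubation reaches heating via incubation → centrifuging → heating.
Rinsing reaches heating via rinsing → centrifuging → heating.
Titration reaches heating via titration → incubation → centrifuging → heating.
No chain forces labeling (or any of the others) ahead of heating.
That's centrifuging, filtering, incubation, rinsing, and titration — 5 in all.

5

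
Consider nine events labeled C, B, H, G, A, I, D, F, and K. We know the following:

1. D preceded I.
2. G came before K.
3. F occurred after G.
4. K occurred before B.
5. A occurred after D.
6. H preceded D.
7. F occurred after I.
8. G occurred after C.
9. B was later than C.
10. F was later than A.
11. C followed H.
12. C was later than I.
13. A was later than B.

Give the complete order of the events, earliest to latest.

The constraints fix every adjacent pair, so only one ordering works:
H → D → I → C → G → K → B → A → F.

H, D, I, C, G, K, B, A, F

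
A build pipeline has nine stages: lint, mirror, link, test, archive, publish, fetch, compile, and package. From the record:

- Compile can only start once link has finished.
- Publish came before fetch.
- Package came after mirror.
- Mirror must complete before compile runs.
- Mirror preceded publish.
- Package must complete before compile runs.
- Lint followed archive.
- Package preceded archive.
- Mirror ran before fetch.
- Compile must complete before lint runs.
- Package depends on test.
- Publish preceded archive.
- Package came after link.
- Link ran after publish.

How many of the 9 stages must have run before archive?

Directly stated before archive: package and publish.
Link reaches archive via link → package → archive.
Mirror reaches archive via mirror → package → archive.
Test reaches archive via test → package → archive.
That's link, mirror, package, publish, and test — 5 in all.

5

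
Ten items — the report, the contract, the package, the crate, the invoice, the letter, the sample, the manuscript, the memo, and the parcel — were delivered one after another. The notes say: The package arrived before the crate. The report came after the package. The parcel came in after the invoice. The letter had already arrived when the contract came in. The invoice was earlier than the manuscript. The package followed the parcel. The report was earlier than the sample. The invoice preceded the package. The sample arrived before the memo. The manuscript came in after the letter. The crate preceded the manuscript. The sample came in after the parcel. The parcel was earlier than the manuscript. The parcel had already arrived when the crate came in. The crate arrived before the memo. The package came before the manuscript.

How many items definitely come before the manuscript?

5

Directly stated before the manuscript: the crate, the invoice, the letter, the package, and the parcel.
That's the crate, the invoice, the letter, the package, and the parcel — 5 in all.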